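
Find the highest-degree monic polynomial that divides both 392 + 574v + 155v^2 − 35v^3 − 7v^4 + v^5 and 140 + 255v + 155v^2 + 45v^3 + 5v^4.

Repeated division with remainder:
  v^5 − 7v^4 − 35v^3 + 155v^2 + 574v + 392 = ((1/5)v − 16/5)(5v^4 + 45v^3 + 155v^2 + 255v + 140) + (78v^3 + 600v^2 + 1362v + 840)
  5v^4 + 45v^3 + 155v^2 + 255v + 140 = ((5/78)v + 85/1014)(78v^3 + 600v^2 + 1362v + 840) + ((2940/169)v^2 + (14700/169)v + 11760/169)
  78v^3 + 600v^2 + 1362v + 840 = ((2197/490)v + 169/14)((2940/169)v^2 + (14700/169)v + 11760/169) + (0)
Last nonzero remainder: (2940/169)v^2 + (14700/169)v + 11760/169. Dividing through by 2940/169 gives the monic gcd v^2 + 5v + 4.

4 + 5v + v^2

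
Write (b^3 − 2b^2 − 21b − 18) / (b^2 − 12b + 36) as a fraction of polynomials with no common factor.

Euclidean algorithm in ℚ[b]:
  b^3 − 2b^2 − 21b − 18 = (b + 10)(b^2 − 12b + 36) + (63b − 378)
  b^2 − 12b + 36 = ((1/63)b − 2/21)(63b − 378) + (0)
Last nonzero remainder: 63b − 378. Dividing through by 63 gives the monic gcd b − 6.
Cancel b − 6 from numerator and denominator to get the reduced form.

(b^2 + 4b + 3)/(b − 6)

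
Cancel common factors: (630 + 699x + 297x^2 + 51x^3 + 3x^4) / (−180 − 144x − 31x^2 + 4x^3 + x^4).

Euclidean algorithm in ℚ[x]:
  3x^4 + 51x^3 + 297x^2 + 699x + 630 = (3)(x^4 + 4x^3 − 31x^2 − 144x − 180) + (39x^3 + 390x^2 + 1131x + 1170)
  x^4 + 4x^3 − 31x^2 − 144x − 180 = ((1/39)x − 2/13)(39x^3 + 390x^2 + 1131x + 1170) + (0)
Last nonzero remainder: 39x^3 + 390x^2 + 1131x + 1170. Dividing through by 39 gives the monic gcd x^3 + 10x^2 + 29x + 30.
Cancel x^3 + 10x^2 + 29x + 30 from numerator and denominator to get the reduced form.

(21 + 3x)/(−6 + x)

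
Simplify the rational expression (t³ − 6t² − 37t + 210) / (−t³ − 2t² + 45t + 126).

(−t + 5)/(t + 3)

Apply the Euclidean algorithm:
  t³ − 6t² − 37t + 210 = (−1)(−t³ − 2t² + 45t + 126) + (−8t² + 8t + 336)
  −t³ − 2t² + 45t + 126 = ((1/8)t + 3/8)(−8t² + 8t + 336) + (0)
Last nonzero remainder: −8t² + 8t + 336. Dividing through by −8 gives the monic gcd t² − t − 42.
Cancel t² − t − 42 from numerator and denominator to get the reduced form.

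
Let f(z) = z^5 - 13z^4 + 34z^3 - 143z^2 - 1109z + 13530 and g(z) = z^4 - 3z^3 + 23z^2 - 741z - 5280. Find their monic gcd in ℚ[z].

z^2 - 6z - 55

Repeated division with remainder:
  z^5 - 13z^4 + 34z^3 - 143z^2 - 1109z + 13530 = (z - 10)(z^4 - 3z^3 + 23z^2 - 741z - 5280) + (-19z^3 + 828z^2 - 3239z - 39270)
  z^4 - 3z^3 + 23z^2 - 741z - 5280 = (-(1/19)z - 771/361)(-19z^3 + 828z^2 - 3239z - 39270) + ((585150/361)z^2 - (3510900/361)z - 32183250/361)
  -19z^3 + 828z^2 - 3239z - 39270 = (-(6859/585150)z + 42959/97525)((585150/361)z^2 - (3510900/361)z - 32183250/361) + (0)
Last nonzero remainder: (585150/361)z^2 - (3510900/361)z - 32183250/361. Dividing through by 585150/361 gives the monic gcd z^2 - 6z - 55.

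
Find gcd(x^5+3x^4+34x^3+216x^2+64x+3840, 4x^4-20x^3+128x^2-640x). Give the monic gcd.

x^2+32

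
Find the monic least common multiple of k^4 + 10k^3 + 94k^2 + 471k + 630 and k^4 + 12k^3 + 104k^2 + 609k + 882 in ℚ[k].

Apply the Euclidean algorithm:
  k^4 + 10k^3 + 94k^2 + 471k + 630 = (k^4 + 12k^3 + 104k^2 + 609k + 882) + (-2k^3 - 10k^2 - 138k - 252)
  k^4 + 12k^3 + 104k^2 + 609k + 882 = (-(1/2)k - 7/2)(-2k^3 - 10k^2 - 138k - 252) + (0)
Last nonzero remainder: -2k^3 - 10k^2 - 138k - 252. Dividing through by -2 gives the monic gcd k^3 + 5k^2 + 69k + 126.
Then lcm(f, g) = f·g / gcd(f, g); expanding and making the result monic gives the answer.

k^5 + 17k^4 + 164k^3 + 1129k^2 + 3927k + 4410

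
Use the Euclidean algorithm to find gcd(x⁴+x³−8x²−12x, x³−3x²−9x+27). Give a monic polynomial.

x−3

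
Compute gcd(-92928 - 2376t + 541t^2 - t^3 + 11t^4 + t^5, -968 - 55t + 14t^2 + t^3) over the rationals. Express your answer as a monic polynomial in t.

Euclidean algorithm in ℚ[t]:
  t^5 + 11t^4 - t^3 + 541t^2 - 2376t - 92928 = (t^2 - 3t + 96)(t^3 + 14t^2 - 55t - 968) + (0)
The last nonzero remainder t^3 + 14t^2 - 55t - 968 is already monic.

-968 - 55t + 14t^2 + t^3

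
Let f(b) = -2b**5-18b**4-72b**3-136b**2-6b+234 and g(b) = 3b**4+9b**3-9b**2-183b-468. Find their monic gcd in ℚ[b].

b**3+7b**2+25b+39

Repeated division with remainder:
  -2b**5-18b**4-72b**3-136b**2-6b+234 = (-(2/3)b-4)(3b**4+9b**3-9b**2-183b-468) + (-42b**3-294b**2-1050b-1638)
  3b**4+9b**3-9b**2-183b-468 = (-(1/14)b+2/7)(-42b**3-294b**2-1050b-1638) + (0)
Last nonzero remainder: -42b**3-294b**2-1050b-1638. Dividing through by -42 gives the monic gcd b**3+7b**2+25b+39.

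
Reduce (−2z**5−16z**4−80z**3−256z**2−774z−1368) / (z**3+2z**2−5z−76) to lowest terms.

By polynomial division,
  −2z**5−16z**4−80z**3−256z**2−774z−1368 = (−2z**2−12z−66)(z**3+2z**2−5z−76) + (−336z**2−2016z−6384)
  z**3+2z**2−5z−76 = (−(1/336)z+1/84)(−336z**2−2016z−6384) + (0)
Last nonzero remainder: −336z**2−2016z−6384. Dividing through by −336 gives the monic gcd z**2+6z+19.
Cancel z**2+6z+19 from numerator and denominator to get the reduced form.

(−2z**3−4z**2−18z−72)/(z−4)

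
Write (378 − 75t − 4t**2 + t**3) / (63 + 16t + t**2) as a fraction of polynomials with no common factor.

(42 − 13t + t**2)/(7 + t)

By polynomial division,
  t**3 − 4t**2 − 75t + 378 = (t − 20)(t**2 + 16t + 63) + (182t + 1638)
  t**2 + 16t + 63 = ((1/182)t + 1/26)(182t + 1638) + (0)
Last nonzero remainder: 182t + 1638. Dividing through by 182 gives the monic gcd t + 9.
Cancel t + 9 from numerator and denominator to get the reduced form.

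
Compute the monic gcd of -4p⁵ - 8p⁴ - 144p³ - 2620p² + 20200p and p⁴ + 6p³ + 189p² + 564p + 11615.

p² - 3p + 101

By polynomial division,
  -4p⁵ - 8p⁴ - 144p³ - 2620p² + 20200p = (-4p + 16)(p⁴ + 6p³ + 189p² + 564p + 11615) + (516p³ - 3388p² + 57636p - 185840)
  p⁴ + 6p³ + 189p² + 564p + 11615 = ((1/516)p + 1621/66564)(516p³ - 3388p² + 57636p - 185840) + ((2659375/16641)p² - (2659375/5547)p + 268596875/16641)
  516p³ - 3388p² + 57636p - 185840 = ((8586756/2659375)p - 266256/23125)((2659375/16641)p² - (2659375/5547)p + 268596875/16641) + (0)
Last nonzero remainder: (2659375/16641)p² - (2659375/5547)p + 268596875/16641. Dividing through by 2659375/16641 gives the monic gcd p² - 3p + 101.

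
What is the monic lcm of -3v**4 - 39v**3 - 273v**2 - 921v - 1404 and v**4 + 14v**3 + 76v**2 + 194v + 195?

v**6 + 21v**5 + 210v**4 + 1230v**3 + 4289v**2 + 8349v + 7020

Euclidean algorithm in ℚ[v]:
  -3v**4 - 39v**3 - 273v**2 - 921v - 1404 = (-3)(v**4 + 14v**3 + 76v**2 + 194v + 195) + (3v**3 - 45v**2 - 339v - 819)
  v**4 + 14v**3 + 76v**2 + 194v + 195 = ((1/3)v + 29/3)(3v**3 - 45v**2 - 339v - 819) + (624v**2 + 3744v + 8112)
  3v**3 - 45v**2 - 339v - 819 = ((1/208)v - 21/208)(624v**2 + 3744v + 8112) + (0)
Last nonzero remainder: 624v**2 + 3744v + 8112. Dividing through by 624 gives the monic gcd v**2 + 6v + 13.
Then lcm(f, g) = f·g / gcd(f, g); expanding and making the result monic gives the answer.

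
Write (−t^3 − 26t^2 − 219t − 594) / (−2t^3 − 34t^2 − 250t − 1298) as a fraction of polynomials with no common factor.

Apply the Euclidean algorithm:
  −t^3 − 26t^2 − 219t − 594 = (1/2)(−2t^3 − 34t^2 − 250t − 1298) + (−9t^2 − 94t + 55)
  −2t^3 − 34t^2 − 250t − 1298 = ((2/9)t + 118/81)(−9t^2 − 94t + 55) + (−(10148/81)t − 111628/81)
  −9t^2 − 94t + 55 = ((729/10148)t − 405/10148)(−(10148/81)t − 111628/81) + (0)
Last nonzero remainder: −(10148/81)t − 111628/81. Dividing through by −10148/81 gives the monic gcd t + 11.
Cancel t + 11 from numerator and denominator to get the reduced form.

(t^2 + 15t + 54)/(2t^2 + 12t + 118)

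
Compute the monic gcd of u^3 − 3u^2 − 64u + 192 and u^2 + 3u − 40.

Euclidean algorithm in ℚ[u]:
  u^3 − 3u^2 − 64u + 192 = (u − 6)(u^2 + 3u − 40) + (−6u − 48)
  u^2 + 3u − 40 = (−(1/6)u + 5/6)(−6u − 48) + (0)
Last nonzero remainder: −6u − 48. Dividing through by −6 gives the monic gcd u + 8.

u + 8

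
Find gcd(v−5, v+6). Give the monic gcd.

Euclidean algorithm in ℚ[v]:
  v−5 = (v+6) + (−11)
  v+6 = (−(1/11)v−6/11)(−11) + (0)
The last nonzero remainder is the constant −11, so the polynomials are coprime and gcd = 1.

1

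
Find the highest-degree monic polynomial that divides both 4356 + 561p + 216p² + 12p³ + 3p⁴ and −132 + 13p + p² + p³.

33 + 5p + p²

By polynomial division,
  3p⁴ + 12p³ + 216p² + 561p + 4356 = (3p + 9)(p³ + p² + 13p − 132) + (168p² + 840p + 5544)
  p³ + p² + 13p − 132 = ((1/168)p − 1/42)(168p² + 840p + 5544) + (0)
Last nonzero remainder: 168p² + 840p + 5544. Dividing through by 168 gives the monic gcd p² + 5p + 33.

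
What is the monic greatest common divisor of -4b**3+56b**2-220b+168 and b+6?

1

Euclidean algorithm in ℚ[b]:
  -4b**3+56b**2-220b+168 = (-4b**2+80b-700)(b+6) + (4368)
  b+6 = ((1/4368)b+1/728)(4368) + (0)
The last nonzero remainder is the constant 4368, so the polynomials are coprime and gcd = 1.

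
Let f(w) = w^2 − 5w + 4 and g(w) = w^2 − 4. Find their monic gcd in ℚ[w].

By polynomial division,
  w^2 − 5w + 4 = (w^2 − 4) + (−5w + 8)
  w^2 − 4 = (−(1/5)w − 8/25)(−5w + 8) + (−36/25)
  −5w + 8 = ((125/36)w − 50/9)(−36/25) + (0)
The last nonzero remainder is the constant −36/25, so the polynomials are coprime and gcd = 1.

1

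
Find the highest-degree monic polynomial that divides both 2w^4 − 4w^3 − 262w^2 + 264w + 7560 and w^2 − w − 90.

By polynomial division,
  2w^4 − 4w^3 − 262w^2 + 264w + 7560 = (2w^2 − 2w − 84)(w^2 − w − 90) + (0)
The last nonzero remainder w^2 − w − 90 is already monic.

w^2 − w − 90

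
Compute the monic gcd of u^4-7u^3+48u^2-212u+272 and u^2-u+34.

u^2-u+34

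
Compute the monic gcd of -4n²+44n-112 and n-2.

By polynomial division,
  -4n²+44n-112 = (-4n+36)(n-2) + (-40)
  n-2 = (-(1/40)n+1/20)(-40) + (0)
The last nonzero remainder is the constant -40, so the polynomials are coprime and gcd = 1.

1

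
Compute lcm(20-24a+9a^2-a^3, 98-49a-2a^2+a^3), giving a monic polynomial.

980-1176a+421a^2-25a^3-9a^4+a^5

Euclidean algorithm in ℚ[a]:
  -a^3+9a^2-24a+20 = (-1)(a^3-2a^2-49a+98) + (7a^2-73a+118)
  a^3-2a^2-49a+98 = ((1/7)a+59/49)(7a^2-73a+118) + ((1080/49)a-2160/49)
  7a^2-73a+118 = ((343/1080)a-2891/1080)((1080/49)a-2160/49) + (0)
Last nonzero remainder: (1080/49)a-2160/49. Dividing through by 1080/49 gives the monic gcd a-2.
Then lcm(f, g) = f·g / gcd(f, g); expanding and making the result monic gives the answer.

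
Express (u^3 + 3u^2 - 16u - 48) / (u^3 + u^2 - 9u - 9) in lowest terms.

(u^2 - 16)/(u^2 - 2u - 3)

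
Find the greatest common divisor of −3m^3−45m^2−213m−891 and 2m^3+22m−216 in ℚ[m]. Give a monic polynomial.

m^2+4m+27

Repeated division with remainder:
  −3m^3−45m^2−213m−891 = (−3/2)(2m^3+22m−216) + (−45m^2−180m−1215)
  2m^3+22m−216 = (−(2/45)m+8/45)(−45m^2−180m−1215) + (0)
Last nonzero remainder: −45m^2−180m−1215. Dividing through by −45 gives the monic gcd m^2+4m+27.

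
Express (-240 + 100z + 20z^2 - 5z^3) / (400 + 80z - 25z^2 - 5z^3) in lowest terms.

(12 - 8z + z^2)/(-20 + z + z^2)

By polynomial division,
  -5z^3 + 20z^2 + 100z - 240 = (-5z^3 - 25z^2 + 80z + 400) + (45z^2 + 20z - 640)
  -5z^3 - 25z^2 + 80z + 400 = (-(1/9)z - 41/81)(45z^2 + 20z - 640) + ((1540/81)z + 6160/81)
  45z^2 + 20z - 640 = ((729/308)z - 648/77)((1540/81)z + 6160/81) + (0)
Last nonzero remainder: (1540/81)z + 6160/81. Dividing through by 1540/81 gives the monic gcd z + 4.
Cancel z + 4 from numerator and denominator to get the reduced form.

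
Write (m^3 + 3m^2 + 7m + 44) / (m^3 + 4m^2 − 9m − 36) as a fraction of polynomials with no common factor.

(m^2 − m + 11)/(m^2 − 9)

Repeated division with remainder:
  m^3 + 3m^2 + 7m + 44 = (m^3 + 4m^2 − 9m − 36) + (−m^2 + 16m + 80)
  m^3 + 4m^2 − 9m − 36 = (−m − 20)(−m^2 + 16m + 80) + (391m + 1564)
  −m^2 + 16m + 80 = (−(1/391)m + 20/391)(391m + 1564) + (0)
Last nonzero remainder: 391m + 1564. Dividing through by 391 gives the monic gcd m + 4.
Cancel m + 4 from numerator and denominator to get the reduced form.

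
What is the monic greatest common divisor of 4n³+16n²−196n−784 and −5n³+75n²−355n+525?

n−7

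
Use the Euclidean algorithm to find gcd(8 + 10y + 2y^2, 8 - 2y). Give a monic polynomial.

1

By polynomial division,
  2y^2 + 10y + 8 = (-y - 9)(-2y + 8) + (80)
  -2y + 8 = (-(1/40)y + 1/10)(80) + (0)
The last nonzero remainder is the constant 80, so the polynomials are coprime and gcd = 1.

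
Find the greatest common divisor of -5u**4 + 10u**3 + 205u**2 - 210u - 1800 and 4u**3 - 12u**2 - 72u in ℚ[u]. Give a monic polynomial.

u**2 - 3u - 18

By polynomial division,
  -5u**4 + 10u**3 + 205u**2 - 210u - 1800 = (-(5/4)u - 5/4)(4u**3 - 12u**2 - 72u) + (100u**2 - 300u - 1800)
  4u**3 - 12u**2 - 72u = ((1/25)u)(100u**2 - 300u - 1800) + (0)
Last nonzero remainder: 100u**2 - 300u - 1800. Dividing through by 100 gives the monic gcd u**2 - 3u - 18.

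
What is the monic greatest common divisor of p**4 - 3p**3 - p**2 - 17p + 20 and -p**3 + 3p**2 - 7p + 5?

p - 1

Euclidean algorithm in ℚ[p]:
  p**4 - 3p**3 - p**2 - 17p + 20 = (-p)(-p**3 + 3p**2 - 7p + 5) + (-8p**2 - 12p + 20)
  -p**3 + 3p**2 - 7p + 5 = ((1/8)p - 9/16)(-8p**2 - 12p + 20) + (-(65/4)p + 65/4)
  -8p**2 - 12p + 20 = ((32/65)p + 16/13)(-(65/4)p + 65/4) + (0)
Last nonzero remainder: -(65/4)p + 65/4. Dividing through by -65/4 gives the monic gcd p - 1.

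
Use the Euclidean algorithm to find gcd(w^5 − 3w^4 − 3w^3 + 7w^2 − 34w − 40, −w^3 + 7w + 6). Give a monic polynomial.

w^2 + 3w + 2

Repeated division with remainder:
  w^5 − 3w^4 − 3w^3 + 7w^2 − 34w − 40 = (−w^2 + 3w − 4)(−w^3 + 7w + 6) + (−8w^2 − 24w − 16)
  −w^3 + 7w + 6 = ((1/8)w − 3/8)(−8w^2 − 24w − 16) + (0)
Last nonzero remainder: −8w^2 − 24w − 16. Dividing through by −8 gives the monic gcd w^2 + 3w + 2.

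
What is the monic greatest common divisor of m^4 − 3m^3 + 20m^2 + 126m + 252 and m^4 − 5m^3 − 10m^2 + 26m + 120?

m^2 + 4m + 6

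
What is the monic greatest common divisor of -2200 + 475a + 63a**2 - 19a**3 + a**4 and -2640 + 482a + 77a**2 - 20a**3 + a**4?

440 - 7a - 14a**2 + a**3

Apply the Euclidean algorithm:
  a**4 - 19a**3 + 63a**2 + 475a - 2200 = (a**4 - 20a**3 + 77a**2 + 482a - 2640) + (a**3 - 14a**2 - 7a + 440)
  a**4 - 20a**3 + 77a**2 + 482a - 2640 = (a - 6)(a**3 - 14a**2 - 7a + 440) + (0)
The last nonzero remainder a**3 - 14a**2 - 7a + 440 is already monic.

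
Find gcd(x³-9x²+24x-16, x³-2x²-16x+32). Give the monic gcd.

x-4

By polynomial division,
  x³-9x²+24x-16 = (x³-2x²-16x+32) + (-7x²+40x-48)
  x³-2x²-16x+32 = (-(1/7)x-26/49)(-7x²+40x-48) + (-(80/49)x+320/49)
  -7x²+40x-48 = ((343/80)x-147/20)(-(80/49)x+320/49) + (0)
Last nonzero remainder: -(80/49)x+320/49. Dividing through by -80/49 gives the monic gcd x-4.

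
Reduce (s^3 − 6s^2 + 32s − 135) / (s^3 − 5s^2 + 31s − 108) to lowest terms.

(s − 5)/(s − 4)

By polynomial division,
  s^3 − 6s^2 + 32s − 135 = (s^3 − 5s^2 + 31s − 108) + (−s^2 + s − 27)
  s^3 − 5s^2 + 31s − 108 = (−s + 4)(−s^2 + s − 27) + (0)
Last nonzero remainder: −s^2 + s − 27. Dividing through by −1 gives the monic gcd s^2 − s + 27.
Cancel s^2 − s + 27 from numerator and denominator to get the reduced form.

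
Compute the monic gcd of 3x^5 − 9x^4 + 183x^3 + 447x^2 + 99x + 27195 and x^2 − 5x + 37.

Apply the Euclidean algorithm:
  3x^5 − 9x^4 + 183x^3 + 447x^2 + 99x + 27195 = (3x^3 + 6x^2 + 102x + 735)(x^2 − 5x + 37) + (0)
The last nonzero remainder x^2 − 5x + 37 is already monic.

x^2 − 5x + 37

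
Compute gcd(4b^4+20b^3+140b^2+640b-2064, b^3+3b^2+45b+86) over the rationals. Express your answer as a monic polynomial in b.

b^2+b+43

Euclidean algorithm in ℚ[b]:
  4b^4+20b^3+140b^2+640b-2064 = (4b+8)(b^3+3b^2+45b+86) + (-64b^2-64b-2752)
  b^3+3b^2+45b+86 = (-(1/64)b-1/32)(-64b^2-64b-2752) + (0)
Last nonzero remainder: -64b^2-64b-2752. Dividing through by -64 gives the monic gcd b^2+b+43.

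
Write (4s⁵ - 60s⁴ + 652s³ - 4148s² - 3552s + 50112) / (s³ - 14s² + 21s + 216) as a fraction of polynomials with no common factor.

By polynomial division,
  4s⁵ - 60s⁴ + 652s³ - 4148s² - 3552s + 50112 = (4s² - 4s + 512)(s³ - 14s² + 21s + 216) + (2240s² - 13440s - 60480)
  s³ - 14s² + 21s + 216 = ((1/2240)s - 1/280)(2240s² - 13440s - 60480) + (0)
Last nonzero remainder: 2240s² - 13440s - 60480. Dividing through by 2240 gives the monic gcd s² - 6s - 27.
Cancel s² - 6s - 27 from numerator and denominator to get the reduced form.

(4s³ - 36s² + 544s - 1856)/(s - 8)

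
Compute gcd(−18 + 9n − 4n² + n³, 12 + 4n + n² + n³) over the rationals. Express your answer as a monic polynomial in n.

Apply the Euclidean algorithm:
  n³ − 4n² + 9n − 18 = (n³ + n² + 4n + 12) + (−5n² + 5n − 30)
  n³ + n² + 4n + 12 = (−(1/5)n − 2/5)(−5n² + 5n − 30) + (0)
Last nonzero remainder: −5n² + 5n − 30. Dividing through by −5 gives the monic gcd n² − n + 6.

6 − n + n²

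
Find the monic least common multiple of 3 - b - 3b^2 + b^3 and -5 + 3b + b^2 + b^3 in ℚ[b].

15 + b - 14b^2 - 2b^3 - b^4 + b^5

By polynomial division,
  b^3 - 3b^2 - b + 3 = (b^3 + b^2 + 3b - 5) + (-4b^2 - 4b + 8)
  b^3 + b^2 + 3b - 5 = (-(1/4)b)(-4b^2 - 4b + 8) + (5b - 5)
  -4b^2 - 4b + 8 = (-(4/5)b - 8/5)(5b - 5) + (0)
Last nonzero remainder: 5b - 5. Dividing through by 5 gives the monic gcd b - 1.
Then lcm(f, g) = f·g / gcd(f, g); expanding and making the result monic gives the answer.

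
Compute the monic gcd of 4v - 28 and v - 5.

1

By polynomial division,
  4v - 28 = (4)(v - 5) + (-8)
  v - 5 = (-(1/8)v + 5/8)(-8) + (0)
The last nonzero remainder is the constant -8, so the polynomials are coprime and gcd = 1.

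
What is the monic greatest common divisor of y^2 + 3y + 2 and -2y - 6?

Repeated division with remainder:
  y^2 + 3y + 2 = (-(1/2)y)(-2y - 6) + (2)
  -2y - 6 = (-y - 3)(2) + (0)
The last nonzero remainder is the constant 2, so the polynomials are coprime and gcd = 1.

1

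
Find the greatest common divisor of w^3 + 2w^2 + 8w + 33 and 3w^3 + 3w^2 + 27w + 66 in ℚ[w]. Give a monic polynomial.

Apply the Euclidean algorithm:
  w^3 + 2w^2 + 8w + 33 = (1/3)(3w^3 + 3w^2 + 27w + 66) + (w^2 - w + 11)
  3w^3 + 3w^2 + 27w + 66 = (3w + 6)(w^2 - w + 11) + (0)
The last nonzero remainder w^2 - w + 11 is already monic.

w^2 - w + 11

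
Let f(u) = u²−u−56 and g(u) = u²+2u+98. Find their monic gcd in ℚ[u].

Apply the Euclidean algorithm:
  u²−u−56 = (u²+2u+98) + (−3u−154)
  u²+2u+98 = (−(1/3)u+148/9)(−3u−154) + (23674/9)
  −3u−154 = (−(27/23674)u−99/1691)(23674/9) + (0)
The last nonzero remainder is the constant 23674/9, so the polynomials are coprime and gcd = 1.

1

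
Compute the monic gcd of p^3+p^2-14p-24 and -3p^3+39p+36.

p^2-p-12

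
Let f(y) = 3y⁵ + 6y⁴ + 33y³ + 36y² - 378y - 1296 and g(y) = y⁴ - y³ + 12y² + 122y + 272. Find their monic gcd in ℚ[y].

y² + 5y + 8

By polynomial division,
  3y⁵ + 6y⁴ + 33y³ + 36y² - 378y - 1296 = (3y + 9)(y⁴ - y³ + 12y² + 122y + 272) + (6y³ - 438y² - 2292y - 3744)
  y⁴ - y³ + 12y² + 122y + 272 = ((1/6)y + 12)(6y³ - 438y² - 2292y - 3744) + (5650y² + 28250y + 45200)
  6y³ - 438y² - 2292y - 3744 = ((3/2825)y - 234/2825)(5650y² + 28250y + 45200) + (0)
Last nonzero remainder: 5650y² + 28250y + 45200. Dividing through by 5650 gives the monic gcd y² + 5y + 8.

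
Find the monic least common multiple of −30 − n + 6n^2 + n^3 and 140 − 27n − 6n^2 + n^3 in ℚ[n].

Euclidean algorithm in ℚ[n]:
  n^3 + 6n^2 − n − 30 = (n^3 − 6n^2 − 27n + 140) + (12n^2 + 26n − 170)
  n^3 − 6n^2 − 27n + 140 = ((1/12)n − 49/72)(12n^2 + 26n − 170) + ((175/36)n + 875/36)
  12n^2 + 26n − 170 = ((432/175)n − 1224/175)((175/36)n + 875/36) + (0)
Last nonzero remainder: (175/36)n + 875/36. Dividing through by 175/36 gives the monic gcd n + 5.
Then lcm(f, g) = f·g / gcd(f, g); expanding and making the result monic gives the answer.

−840 + 302n + 149n^2 − 39n^3 − 5n^4 + n^5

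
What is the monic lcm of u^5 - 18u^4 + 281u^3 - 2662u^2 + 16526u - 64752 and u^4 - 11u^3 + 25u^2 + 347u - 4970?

u^7 - 21u^6 + 265u^5 - 2245u^4 + 4842u^3 + 72010u^2 - 962564u + 4532640

Apply the Euclidean algorithm:
  u^5 - 18u^4 + 281u^3 - 2662u^2 + 16526u - 64752 = (u - 7)(u^4 - 11u^3 + 25u^2 + 347u - 4970) + (179u^3 - 2834u^2 + 23925u - 99542)
  u^4 - 11u^3 + 25u^2 + 347u - 4970 = ((1/179)u + 865/32041)(179u^3 - 2834u^2 + 23925u - 99542) + (-(1030140/32041)u^2 + (8241120/32041)u - 73139940/32041)
  179u^3 - 2834u^2 + 23925u - 99542 = (-(5735339/1030140)u + 22460741/515070)(-(1030140/32041)u^2 + (8241120/32041)u - 73139940/32041) + (0)
Last nonzero remainder: -(1030140/32041)u^2 + (8241120/32041)u - 73139940/32041. Dividing through by -1030140/32041 gives the monic gcd u^2 - 8u + 71.
Then lcm(f, g) = f·g / gcd(f, g); expanding and making the result monic gives the answer.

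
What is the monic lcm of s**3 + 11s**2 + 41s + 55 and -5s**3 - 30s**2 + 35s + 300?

Euclidean algorithm in ℚ[s]:
  s**3 + 11s**2 + 41s + 55 = (-1/5)(-5s**3 - 30s**2 + 35s + 300) + (5s**2 + 48s + 115)
  -5s**3 - 30s**2 + 35s + 300 = (-s + 18/5)(5s**2 + 48s + 115) + (-(114/5)s - 114)
  5s**2 + 48s + 115 = (-(25/114)s - 115/114)(-(114/5)s - 114) + (0)
Last nonzero remainder: -(114/5)s - 114. Dividing through by -114/5 gives the monic gcd s + 5.
Then lcm(f, g) = f·g / gcd(f, g); expanding and making the result monic gives the answer.

s**5 + 12s**4 + 40s**3 - 36s**2 - 437s - 660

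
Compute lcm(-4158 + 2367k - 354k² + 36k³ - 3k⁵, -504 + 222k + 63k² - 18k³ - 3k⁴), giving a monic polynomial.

Euclidean algorithm in ℚ[k]:
  -3k⁵ + 36k³ - 354k² + 2367k - 4158 = (k - 6)(-3k⁴ - 18k³ + 63k² + 222k - 504) + (-135k³ - 198k² + 4203k - 7182)
  -3k⁴ - 18k³ + 63k² + 222k - 504 = ((1/45)k + 68/675)(-135k³ - 198k² + 4203k - 7182) + (-(784/75)k² - (3136/75)k + 5488/25)
  -135k³ - 198k² + 4203k - 7182 = ((10125/784)k - 12825/392)(-(784/75)k² - (3136/75)k + 5488/25) + (0)
Last nonzero remainder: -(784/75)k² - (3136/75)k + 5488/25. Dividing through by -784/75 gives the monic gcd k² + 4k - 21.
Then lcm(f, g) = f·g / gcd(f, g); expanding and making the result monic gives the answer.

-11088 + 9084k - 1136k² - 457k³ + 94k⁴ - 20k⁵ + 2k⁶ + k⁷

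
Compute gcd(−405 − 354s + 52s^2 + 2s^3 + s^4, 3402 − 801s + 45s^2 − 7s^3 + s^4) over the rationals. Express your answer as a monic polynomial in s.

81 + 6s + s^2

Apply the Euclidean algorithm:
  s^4 + 2s^3 + 52s^2 − 354s − 405 = (s^4 − 7s^3 + 45s^2 − 801s + 3402) + (9s^3 + 7s^2 + 447s − 3807)
  s^4 − 7s^3 + 45s^2 − 801s + 3402 = ((1/9)s − 70/81)(9s^3 + 7s^2 + 447s − 3807) + ((112/81)s^2 + (224/27)s + 112)
  9s^3 + 7s^2 + 447s − 3807 = ((729/112)s − 3807/112)((112/81)s^2 + (224/27)s + 112) + (0)
Last nonzero remainder: (112/81)s^2 + (224/27)s + 112. Dividing through by 112/81 gives the monic gcd s^2 + 6s + 81.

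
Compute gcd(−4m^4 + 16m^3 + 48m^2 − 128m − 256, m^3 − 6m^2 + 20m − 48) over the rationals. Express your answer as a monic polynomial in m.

m − 4

Euclidean algorithm in ℚ[m]:
  −4m^4 + 16m^3 + 48m^2 − 128m − 256 = (−4m − 8)(m^3 − 6m^2 + 20m − 48) + (80m^2 − 160m − 640)
  m^3 − 6m^2 + 20m − 48 = ((1/80)m − 1/20)(80m^2 − 160m − 640) + (20m − 80)
  80m^2 − 160m − 640 = (4m + 8)(20m − 80) + (0)
Last nonzero remainder: 20m − 80. Dividing through by 20 gives the monic gcd m − 4.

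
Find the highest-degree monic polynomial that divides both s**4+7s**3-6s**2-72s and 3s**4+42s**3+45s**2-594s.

Euclidean algorithm in ℚ[s]:
  s**4+7s**3-6s**2-72s = (1/3)(3s**4+42s**3+45s**2-594s) + (-7s**3-21s**2+126s)
  3s**4+42s**3+45s**2-594s = (-(3/7)s-33/7)(-7s**3-21s**2+126s) + (0)
Last nonzero remainder: -7s**3-21s**2+126s. Dividing through by -7 gives the monic gcd s**3+3s**2-18s.

s**3+3s**2-18s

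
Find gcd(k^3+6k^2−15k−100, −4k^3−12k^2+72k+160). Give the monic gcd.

k^2+k−20

By polynomial division,
  k^3+6k^2−15k−100 = (−1/4)(−4k^3−12k^2+72k+160) + (3k^2+3k−60)
  −4k^3−12k^2+72k+160 = (−(4/3)k−8/3)(3k^2+3k−60) + (0)
Last nonzero remainder: 3k^2+3k−60. Dividing through by 3 gives the monic gcd k^2+k−20.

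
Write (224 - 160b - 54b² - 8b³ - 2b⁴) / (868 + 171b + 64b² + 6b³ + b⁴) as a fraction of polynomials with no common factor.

Apply the Euclidean algorithm:
  -2b⁴ - 8b³ - 54b² - 160b + 224 = (-2)(b⁴ + 6b³ + 64b² + 171b + 868) + (4b³ + 74b² + 182b + 1960)
  b⁴ + 6b³ + 64b² + 171b + 868 = ((1/4)b - 25/8)(4b³ + 74b² + 182b + 1960) + ((999/4)b² + (999/4)b + 6993)
  4b³ + 74b² + 182b + 1960 = ((16/999)b + 280/999)((999/4)b² + (999/4)b + 6993) + (0)
Last nonzero remainder: (999/4)b² + (999/4)b + 6993. Dividing through by 999/4 gives the monic gcd b² + b + 28.
Cancel b² + b + 28 from numerator and denominator to get the reduced form.

(8 - 6b - 2b²)/(31 + 5b + b²)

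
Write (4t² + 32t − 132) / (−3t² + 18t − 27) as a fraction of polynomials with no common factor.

(−4t − 44)/(3t − 9)

By polynomial division,
  4t² + 32t − 132 = (−4/3)(−3t² + 18t − 27) + (56t − 168)
  −3t² + 18t − 27 = (−(3/56)t + 9/56)(56t − 168) + (0)
Last nonzero remainder: 56t − 168. Dividing through by 56 gives the monic gcd t − 3.
Cancel t − 3 from numerator and denominator to get the reduced form.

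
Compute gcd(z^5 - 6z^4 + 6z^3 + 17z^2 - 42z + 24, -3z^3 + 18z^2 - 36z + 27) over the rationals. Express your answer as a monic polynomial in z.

z^2 - 3z + 3

By polynomial division,
  z^5 - 6z^4 + 6z^3 + 17z^2 - 42z + 24 = (-(1/3)z^2 + 2)(-3z^3 + 18z^2 - 36z + 27) + (-10z^2 + 30z - 30)
  -3z^3 + 18z^2 - 36z + 27 = ((3/10)z - 9/10)(-10z^2 + 30z - 30) + (0)
Last nonzero remainder: -10z^2 + 30z - 30. Dividing through by -10 gives the monic gcd z^2 - 3z + 3.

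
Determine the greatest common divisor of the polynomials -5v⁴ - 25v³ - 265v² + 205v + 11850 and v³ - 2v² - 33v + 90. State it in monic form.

Repeated division with remainder:
  -5v⁴ - 25v³ - 265v² + 205v + 11850 = (-5v - 35)(v³ - 2v² - 33v + 90) + (-500v² - 500v + 15000)
  v³ - 2v² - 33v + 90 = (-(1/500)v + 3/500)(-500v² - 500v + 15000) + (0)
Last nonzero remainder: -500v² - 500v + 15000. Dividing through by -500 gives the monic gcd v² + v - 30.

v² + v - 30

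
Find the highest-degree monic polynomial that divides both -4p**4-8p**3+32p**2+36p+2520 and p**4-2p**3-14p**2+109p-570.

By polynomial division,
  -4p**4-8p**3+32p**2+36p+2520 = (-4)(p**4-2p**3-14p**2+109p-570) + (-16p**3-24p**2+472p+240)
  p**4-2p**3-14p**2+109p-570 = (-(1/16)p+7/32)(-16p**3-24p**2+472p+240) + ((83/4)p**2+(83/4)p-1245/2)
  -16p**3-24p**2+472p+240 = (-(64/83)p-32/83)((83/4)p**2+(83/4)p-1245/2) + (0)
Last nonzero remainder: (83/4)p**2+(83/4)p-1245/2. Dividing through by 83/4 gives the monic gcd p**2+p-30.

p**2+p-30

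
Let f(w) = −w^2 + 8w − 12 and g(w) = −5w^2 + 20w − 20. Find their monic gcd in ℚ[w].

Apply the Euclidean algorithm:
  −w^2 + 8w − 12 = (1/5)(−5w^2 + 20w − 20) + (4w − 8)
  −5w^2 + 20w − 20 = (−(5/4)w + 5/2)(4w − 8) + (0)
Last nonzero remainder: 4w − 8. Dividing through by 4 gives the monic gcd w − 2.

w − 2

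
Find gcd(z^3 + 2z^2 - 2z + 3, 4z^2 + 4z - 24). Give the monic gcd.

z + 3

Euclidean algorithm in ℚ[z]:
  z^3 + 2z^2 - 2z + 3 = ((1/4)z + 1/4)(4z^2 + 4z - 24) + (3z + 9)
  4z^2 + 4z - 24 = ((4/3)z - 8/3)(3z + 9) + (0)
Last nonzero remainder: 3z + 9. Dividing through by 3 gives the monic gcd z + 3.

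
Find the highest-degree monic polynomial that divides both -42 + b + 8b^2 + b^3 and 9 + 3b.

3 + b

Euclidean algorithm in ℚ[b]:
  b^3 + 8b^2 + b - 42 = ((1/3)b^2 + (5/3)b - 14/3)(3b + 9) + (0)
Last nonzero remainder: 3b + 9. Dividing through by 3 gives the monic gcd b + 3.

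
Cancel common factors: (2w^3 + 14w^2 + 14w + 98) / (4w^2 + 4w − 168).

(w^2 + 7)/(2w − 12)

Apply the Euclidean algorithm:
  2w^3 + 14w^2 + 14w + 98 = ((1/2)w + 3)(4w^2 + 4w − 168) + (86w + 602)
  4w^2 + 4w − 168 = ((2/43)w − 12/43)(86w + 602) + (0)
Last nonzero remainder: 86w + 602. Dividing through by 86 gives the monic gcd w + 7.
Cancel w + 7 from numerator and denominator to get the reduced form.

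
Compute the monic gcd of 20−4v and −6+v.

Apply the Euclidean algorithm:
  −4v+20 = (−4)(v−6) + (−4)
  v−6 = (−(1/4)v+3/2)(−4) + (0)
The last nonzero remainder is the constant −4, so the polynomials are coprime and gcd = 1.

1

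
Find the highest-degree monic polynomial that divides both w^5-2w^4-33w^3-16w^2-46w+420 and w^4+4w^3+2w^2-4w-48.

Repeated division with remainder:
  w^5-2w^4-33w^3-16w^2-46w+420 = (w-6)(w^4+4w^3+2w^2-4w-48) + (-11w^3-22w+132)
  w^4+4w^3+2w^2-4w-48 = (-(1/11)w-4/11)(-11w^3-22w+132) + (0)
Last nonzero remainder: -11w^3-22w+132. Dividing through by -11 gives the monic gcd w^3+2w-12.

w^3+2w-12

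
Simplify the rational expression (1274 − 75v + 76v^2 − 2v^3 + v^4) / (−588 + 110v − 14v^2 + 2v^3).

(26 − v + v^2)/(−12 + 2v)

Apply the Euclidean algorithm:
  v^4 − 2v^3 + 76v^2 − 75v + 1274 = ((1/2)v + 5/2)(2v^3 − 14v^2 + 110v − 588) + (56v^2 − 56v + 2744)
  2v^3 − 14v^2 + 110v − 588 = ((1/28)v − 3/14)(56v^2 − 56v + 2744) + (0)
Last nonzero remainder: 56v^2 − 56v + 2744. Dividing through by 56 gives the monic gcd v^2 − v + 49.
Cancel v^2 − v + 49 from numerator and denominator to get the reduced form.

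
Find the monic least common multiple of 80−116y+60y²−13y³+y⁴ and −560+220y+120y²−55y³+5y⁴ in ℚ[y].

Repeated division with remainder:
  y⁴−13y³+60y²−116y+80 = (1/5)(5y⁴−55y³+120y²+220y−560) + (−2y³+36y²−160y+192)
  5y⁴−55y³+120y²+220y−560 = (−(5/2)y−35/2)(−2y³+36y²−160y+192) + (350y²−2100y+2800)
  −2y³+36y²−160y+192 = (−(1/175)y+12/175)(350y²−2100y+2800) + (0)
Last nonzero remainder: 350y²−2100y+2800. Dividing through by 350 gives the monic gcd y²−6y+8.
Then lcm(f, g) = f·g / gcd(f, g); expanding and making the result monic gives the answer.

−1120+1224y−180y²−234y³+111y⁴−18y⁵+y⁶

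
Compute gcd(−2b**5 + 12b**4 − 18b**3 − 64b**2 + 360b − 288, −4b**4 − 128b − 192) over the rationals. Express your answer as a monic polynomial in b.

Apply the Euclidean algorithm:
  −2b**5 + 12b**4 − 18b**3 − 64b**2 + 360b − 288 = ((1/2)b − 3)(−4b**4 − 128b − 192) + (−18b**3 + 72b − 864)
  −4b**4 − 128b − 192 = ((2/9)b)(−18b**3 + 72b − 864) + (−16b**2 + 64b − 192)
  −18b**3 + 72b − 864 = ((9/8)b + 9/2)(−16b**2 + 64b − 192) + (0)
Last nonzero remainder: −16b**2 + 64b − 192. Dividing through by −16 gives the monic gcd b**2 − 4b + 12.

b**2 − 4b + 12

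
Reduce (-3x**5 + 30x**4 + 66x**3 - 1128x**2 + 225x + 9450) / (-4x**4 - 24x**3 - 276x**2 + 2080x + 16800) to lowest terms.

(3x**3 - 24x**2 - 9x + 270)/(4x**2 + 32x + 480)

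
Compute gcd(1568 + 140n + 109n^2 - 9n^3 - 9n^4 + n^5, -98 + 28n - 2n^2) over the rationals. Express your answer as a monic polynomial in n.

49 - 14n + n^2

Apply the Euclidean algorithm:
  n^5 - 9n^4 - 9n^3 + 109n^2 + 140n + 1568 = (-(1/2)n^3 - (5/2)n^2 - 6n - 16)(-2n^2 + 28n - 98) + (0)
Last nonzero remainder: -2n^2 + 28n - 98. Dividing through by -2 gives the monic gcd n^2 - 14n + 49.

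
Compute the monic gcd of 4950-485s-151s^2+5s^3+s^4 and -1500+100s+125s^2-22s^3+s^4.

Repeated division with remainder:
  s^4+5s^3-151s^2-485s+4950 = (s^4-22s^3+125s^2+100s-1500) + (27s^3-276s^2-585s+6450)
  s^4-22s^3+125s^2+100s-1500 = ((1/27)s-106/243)(27s^3-276s^2-585s+6450) + ((2128/81)s^2-(10640/27)s+106400/81)
  27s^3-276s^2-585s+6450 = ((2187/2128)s+10449/2128)((2128/81)s^2-(10640/27)s+106400/81) + (0)
Last nonzero remainder: (2128/81)s^2-(10640/27)s+106400/81. Dividing through by 2128/81 gives the monic gcd s^2-15s+50.

50-15s+s^2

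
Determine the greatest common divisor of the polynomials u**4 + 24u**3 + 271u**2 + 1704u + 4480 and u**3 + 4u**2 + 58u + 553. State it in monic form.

u + 7

Apply the Euclidean algorithm:
  u**4 + 24u**3 + 271u**2 + 1704u + 4480 = (u + 20)(u**3 + 4u**2 + 58u + 553) + (133u**2 - 9u - 6580)
  u**3 + 4u**2 + 58u + 553 = ((1/133)u + 541/17689)(133u**2 - 9u - 6580) + ((1905971/17689)u + 1905971/2527)
  133u**2 - 9u - 6580 = ((2352637/1905971)u - 16627660/1905971)((1905971/17689)u + 1905971/2527) + (0)
Last nonzero remainder: (1905971/17689)u + 1905971/2527. Dividing through by 1905971/17689 gives the monic gcd u + 7.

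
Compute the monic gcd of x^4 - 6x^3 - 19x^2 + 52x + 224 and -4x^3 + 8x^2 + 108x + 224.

Euclidean algorithm in ℚ[x]:
  x^4 - 6x^3 - 19x^2 + 52x + 224 = (-(1/4)x + 1)(-4x^3 + 8x^2 + 108x + 224) + (0)
Last nonzero remainder: -4x^3 + 8x^2 + 108x + 224. Dividing through by -4 gives the monic gcd x^3 - 2x^2 - 27x - 56.

x^3 - 2x^2 - 27x - 56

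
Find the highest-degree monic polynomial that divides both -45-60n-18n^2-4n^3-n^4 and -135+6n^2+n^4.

45+15n+3n^2+n^3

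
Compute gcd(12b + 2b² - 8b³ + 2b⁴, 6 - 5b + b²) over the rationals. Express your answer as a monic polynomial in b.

Apply the Euclidean algorithm:
  2b⁴ - 8b³ + 2b² + 12b = (2b² + 2b)(b² - 5b + 6) + (0)
The last nonzero remainder b² - 5b + 6 is already monic.

6 - 5b + b²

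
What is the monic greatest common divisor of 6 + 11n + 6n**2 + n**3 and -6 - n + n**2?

2 + n

Repeated division with remainder:
  n**3 + 6n**2 + 11n + 6 = (n + 7)(n**2 - n - 6) + (24n + 48)
  n**2 - n - 6 = ((1/24)n - 1/8)(24n + 48) + (0)
Last nonzero remainder: 24n + 48. Dividing through by 24 gives the monic gcd n + 2.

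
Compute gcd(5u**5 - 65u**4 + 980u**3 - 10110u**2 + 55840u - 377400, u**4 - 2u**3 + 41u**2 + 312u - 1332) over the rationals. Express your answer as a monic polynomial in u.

By polynomial division,
  5u**5 - 65u**4 + 980u**3 - 10110u**2 + 55840u - 377400 = (5u - 55)(u**4 - 2u**3 + 41u**2 + 312u - 1332) + (665u**3 - 9415u**2 + 79660u - 450660)
  u**4 - 2u**3 + 41u**2 + 312u - 1332 = ((1/665)u + 33/1805)(665u**3 - 9415u**2 + 79660u - 450660) + ((33696/361)u**2 - (168480/361)u + 2493504/361)
  665u**3 - 9415u**2 + 79660u - 450660 = ((240065/33696)u - 366415/5616)((33696/361)u**2 - (168480/361)u + 2493504/361) + (0)
Last nonzero remainder: (33696/361)u**2 - (168480/361)u + 2493504/361. Dividing through by 33696/361 gives the monic gcd u**2 - 5u + 74.

u**2 - 5u + 74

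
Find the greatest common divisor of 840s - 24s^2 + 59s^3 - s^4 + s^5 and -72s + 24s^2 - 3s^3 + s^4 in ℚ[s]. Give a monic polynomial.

24s + s^3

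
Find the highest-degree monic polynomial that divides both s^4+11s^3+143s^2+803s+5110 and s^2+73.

s^2+73

Apply the Euclidean algorithm:
  s^4+11s^3+143s^2+803s+5110 = (s^2+11s+70)(s^2+73) + (0)
The last nonzero remainder s^2+73 is already monic.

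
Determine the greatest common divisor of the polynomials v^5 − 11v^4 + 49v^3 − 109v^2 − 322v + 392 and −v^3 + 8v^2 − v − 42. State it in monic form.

Apply the Euclidean algorithm:
  v^5 − 11v^4 + 49v^3 − 109v^2 − 322v + 392 = (−v^2 + 3v − 24)(−v^3 + 8v^2 − v − 42) + (44v^2 − 220v − 616)
  −v^3 + 8v^2 − v − 42 = (−(1/44)v + 3/44)(44v^2 − 220v − 616) + (0)
Last nonzero remainder: 44v^2 − 220v − 616. Dividing through by 44 gives the monic gcd v^2 − 5v − 14.

v^2 − 5v − 14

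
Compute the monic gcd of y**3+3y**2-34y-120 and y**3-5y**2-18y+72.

Euclidean algorithm in ℚ[y]:
  y**3+3y**2-34y-120 = (y**3-5y**2-18y+72) + (8y**2-16y-192)
  y**3-5y**2-18y+72 = ((1/8)y-3/8)(8y**2-16y-192) + (0)
Last nonzero remainder: 8y**2-16y-192. Dividing through by 8 gives the monic gcd y**2-2y-24.

y**2-2y-24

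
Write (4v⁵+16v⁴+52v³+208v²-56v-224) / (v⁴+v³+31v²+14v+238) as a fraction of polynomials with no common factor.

(4v³+16v²-4v-16)/(v²+v+17)

By polynomial division,
  4v⁵+16v⁴+52v³+208v²-56v-224 = (4v+12)(v⁴+v³+31v²+14v+238) + (-84v³-220v²-1176v-3080)
  v⁴+v³+31v²+14v+238 = (-(1/84)v+17/882)(-84v³-220v²-1176v-3080) + ((9367/441)v²+18734/63)
  -84v³-220v²-1176v-3080 = (-(37044/9367)v-97020/9367)((9367/441)v²+18734/63) + (0)
Last nonzero remainder: (9367/441)v²+18734/63. Dividing through by 9367/441 gives the monic gcd v²+14.
Cancel v²+14 from numerator and denominator to get the reduced form.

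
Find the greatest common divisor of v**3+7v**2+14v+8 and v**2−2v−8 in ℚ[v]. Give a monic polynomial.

v+2

Apply the Euclidean algorithm:
  v**3+7v**2+14v+8 = (v+9)(v**2−2v−8) + (40v+80)
  v**2−2v−8 = ((1/40)v−1/10)(40v+80) + (0)
Last nonzero remainder: 40v+80. Dividing through by 40 gives the monic gcd v+2.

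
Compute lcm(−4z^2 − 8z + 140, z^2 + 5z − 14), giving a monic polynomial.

Repeated division with remainder:
  −4z^2 − 8z + 140 = (−4)(z^2 + 5z − 14) + (12z + 84)
  z^2 + 5z − 14 = ((1/12)z − 1/6)(12z + 84) + (0)
Last nonzero remainder: 12z + 84. Dividing through by 12 gives the monic gcd z + 7.
Then lcm(f, g) = f·g / gcd(f, g); expanding and making the result monic gives the answer.

z^3 − 39z + 70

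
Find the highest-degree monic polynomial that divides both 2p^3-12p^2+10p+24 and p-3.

Euclidean algorithm in ℚ[p]:
  2p^3-12p^2+10p+24 = (2p^2-6p-8)(p-3) + (0)
The last nonzero remainder p-3 is already monic.

p-3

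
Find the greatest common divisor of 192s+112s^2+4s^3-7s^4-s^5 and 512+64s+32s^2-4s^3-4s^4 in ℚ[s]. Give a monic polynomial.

Apply the Euclidean algorithm:
  -s^5-7s^4+4s^3+112s^2+192s = ((1/4)s+3/2)(-4s^4-4s^3+32s^2+64s+512) + (2s^3+48s^2-32s-768)
  -4s^4-4s^3+32s^2+64s+512 = (-2s+46)(2s^3+48s^2-32s-768) + (-2240s^2+35840)
  2s^3+48s^2-32s-768 = (-(1/1120)s-3/140)(-2240s^2+35840) + (0)
Last nonzero remainder: -2240s^2+35840. Dividing through by -2240 gives the monic gcd s^2-16.

-16+s^2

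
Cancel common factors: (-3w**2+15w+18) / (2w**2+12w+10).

(-3w+18)/(2w+10)

Euclidean algorithm in ℚ[w]:
  -3w**2+15w+18 = (-3/2)(2w**2+12w+10) + (33w+33)
  2w**2+12w+10 = ((2/33)w+10/33)(33w+33) + (0)
Last nonzero remainder: 33w+33. Dividing through by 33 gives the monic gcd w+1.
Cancel w+1 from numerator and denominator to get the reduced form.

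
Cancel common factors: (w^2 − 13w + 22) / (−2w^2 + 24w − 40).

(−w + 11)/(2w − 20)

By polynomial division,
  w^2 − 13w + 22 = (−1/2)(−2w^2 + 24w − 40) + (−w + 2)
  −2w^2 + 24w − 40 = (2w − 20)(−w + 2) + (0)
Last nonzero remainder: −w + 2. Dividing through by −1 gives the monic gcd w − 2.
Cancel w − 2 from numerator and denominator to get the reduced form.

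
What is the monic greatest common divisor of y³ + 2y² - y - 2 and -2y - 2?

y + 1

Euclidean algorithm in ℚ[y]:
  y³ + 2y² - y - 2 = (-(1/2)y² - (1/2)y + 1)(-2y - 2) + (0)
Last nonzero remainder: -2y - 2. Dividing through by -2 gives the monic gcd y + 1.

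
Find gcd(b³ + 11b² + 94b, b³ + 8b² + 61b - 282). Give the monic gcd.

b² + 11b + 94

By polynomial division,
  b³ + 11b² + 94b = (b³ + 8b² + 61b - 282) + (3b² + 33b + 282)
  b³ + 8b² + 61b - 282 = ((1/3)b - 1)(3b² + 33b + 282) + (0)
Last nonzero remainder: 3b² + 33b + 282. Dividing through by 3 gives the monic gcd b² + 11b + 94.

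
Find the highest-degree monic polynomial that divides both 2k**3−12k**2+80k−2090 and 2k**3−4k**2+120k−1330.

k**2+5k+95

Repeated division with remainder:
  2k**3−12k**2+80k−2090 = (2k**3−4k**2+120k−1330) + (−8k**2−40k−760)
  2k**3−4k**2+120k−1330 = (−(1/4)k+7/4)(−8k**2−40k−760) + (0)
Last nonzero remainder: −8k**2−40k−760. Dividing through by −8 gives the monic gcd k**2+5k+95.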